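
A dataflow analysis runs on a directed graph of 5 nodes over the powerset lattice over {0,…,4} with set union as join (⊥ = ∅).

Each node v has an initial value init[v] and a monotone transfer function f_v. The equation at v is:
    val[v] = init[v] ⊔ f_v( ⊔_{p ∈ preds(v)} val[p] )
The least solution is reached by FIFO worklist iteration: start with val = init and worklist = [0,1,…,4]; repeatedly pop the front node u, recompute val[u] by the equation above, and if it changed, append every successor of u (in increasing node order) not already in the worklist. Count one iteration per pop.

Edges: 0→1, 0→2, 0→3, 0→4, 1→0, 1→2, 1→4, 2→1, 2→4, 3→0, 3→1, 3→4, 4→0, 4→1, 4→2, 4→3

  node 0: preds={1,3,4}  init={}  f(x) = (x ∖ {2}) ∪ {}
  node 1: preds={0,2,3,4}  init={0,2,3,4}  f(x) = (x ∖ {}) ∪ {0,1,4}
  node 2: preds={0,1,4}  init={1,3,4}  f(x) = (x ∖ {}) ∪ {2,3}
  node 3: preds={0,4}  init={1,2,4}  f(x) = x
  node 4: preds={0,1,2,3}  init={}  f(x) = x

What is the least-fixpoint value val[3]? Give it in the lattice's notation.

{0,1,2,3,4}

Trace (9 dequeues):
  [1] u=0 | in {0,1,2,3,4} | out {0,1,3,4} | prev {} | push {}
  [2] u=1 | in {0,1,2,3,4} | out {0,1,2,3,4} | prev {0,2,3,4} | push {0}
  [3] u=2 | in {0,1,2,3,4} | out {0,1,2,3,4} | prev {1,3,4} | push {1}
  [4] u=3 | in {0,1,3,4} | out {0,1,2,3,4} | prev {1,2,4} | push {}
  [5] u=4 | in {0,1,2,3,4} | out {0,1,2,3,4} | prev {} | push {2,3}
  [6] u=0 | in {0,1,2,3,4} | out {0,1,3,4} | ==
  [7] u=1 | in {0,1,2,3,4} | out {0,1,2,3,4} | ==
  [8] u=2 | in {0,1,2,3,4} | out {0,1,2,3,4} | ==
  [9] u=3 | in {0,1,2,3,4} | out {0,1,2,3,4} | ==

Converged values:
  [0] {0,1,3,4}
  [1] {0,1,2,3,4}
  [2] {0,1,2,3,4}
  [3] {0,1,2,3,4}
  [4] {0,1,2,3,4}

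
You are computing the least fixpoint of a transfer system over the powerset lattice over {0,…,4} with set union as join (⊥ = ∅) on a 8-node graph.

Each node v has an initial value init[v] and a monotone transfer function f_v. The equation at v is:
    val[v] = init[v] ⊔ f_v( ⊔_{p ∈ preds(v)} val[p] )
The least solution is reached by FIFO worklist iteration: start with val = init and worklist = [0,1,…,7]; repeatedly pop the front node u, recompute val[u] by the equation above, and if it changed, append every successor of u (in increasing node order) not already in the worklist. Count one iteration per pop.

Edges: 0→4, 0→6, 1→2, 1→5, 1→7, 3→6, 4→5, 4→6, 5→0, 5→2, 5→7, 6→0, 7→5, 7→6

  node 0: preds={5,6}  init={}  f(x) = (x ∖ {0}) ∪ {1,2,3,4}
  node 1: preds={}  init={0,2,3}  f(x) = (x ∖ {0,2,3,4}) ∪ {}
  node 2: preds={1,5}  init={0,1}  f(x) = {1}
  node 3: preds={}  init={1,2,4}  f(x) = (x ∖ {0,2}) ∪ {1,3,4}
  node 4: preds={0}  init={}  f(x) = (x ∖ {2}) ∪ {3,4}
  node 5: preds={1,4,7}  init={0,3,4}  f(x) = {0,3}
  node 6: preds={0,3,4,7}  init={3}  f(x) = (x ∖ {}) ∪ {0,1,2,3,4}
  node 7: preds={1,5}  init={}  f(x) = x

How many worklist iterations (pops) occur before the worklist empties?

Iteration log — 11 steps:
  step 1. node 0  ⊔preds={0,3,4}  new={1,2,3,4}  old={}  +wl: 
  step 2. node 1  ⊔preds={}  new={0,2,3}  stable
  step 3. node 2  ⊔preds={0,2,3,4}  new={0,1}  stable
  step 4. node 3  ⊔preds={}  new={1,2,3,4}  old={1,2,4}  +wl: 
  step 5. node 4  ⊔preds={1,2,3,4}  new={1,3,4}  old={}  +wl: 
  step 6. node 5  ⊔preds={0,1,2,3,4}  new={0,3,4}  stable
  step 7. node 6  ⊔preds={1,2,3,4}  new={0,1,2,3,4}  old={3}  +wl: 0
  step 8. node 7  ⊔preds={0,2,3,4}  new={0,2,3,4}  old={}  +wl: 5,6
  step 9. node 0  ⊔preds={0,1,2,3,4}  new={1,2,3,4}  stable
  step 10. node 5  ⊔preds={0,1,2,3,4}  new={0,3,4}  stable
  step 11. node 6  ⊔preds={0,1,2,3,4}  new={0,1,2,3,4}  stable

Least fixpoint reached:
  node 0: {1,2,3,4}
  node 1: {0,2,3}
  node 2: {0,1}
  node 3: {1,2,3,4}
  node 4: {1,3,4}
  node 5: {0,3,4}
  node 6: {0,1,2,3,4}
  node 7: {0,2,3,4}

11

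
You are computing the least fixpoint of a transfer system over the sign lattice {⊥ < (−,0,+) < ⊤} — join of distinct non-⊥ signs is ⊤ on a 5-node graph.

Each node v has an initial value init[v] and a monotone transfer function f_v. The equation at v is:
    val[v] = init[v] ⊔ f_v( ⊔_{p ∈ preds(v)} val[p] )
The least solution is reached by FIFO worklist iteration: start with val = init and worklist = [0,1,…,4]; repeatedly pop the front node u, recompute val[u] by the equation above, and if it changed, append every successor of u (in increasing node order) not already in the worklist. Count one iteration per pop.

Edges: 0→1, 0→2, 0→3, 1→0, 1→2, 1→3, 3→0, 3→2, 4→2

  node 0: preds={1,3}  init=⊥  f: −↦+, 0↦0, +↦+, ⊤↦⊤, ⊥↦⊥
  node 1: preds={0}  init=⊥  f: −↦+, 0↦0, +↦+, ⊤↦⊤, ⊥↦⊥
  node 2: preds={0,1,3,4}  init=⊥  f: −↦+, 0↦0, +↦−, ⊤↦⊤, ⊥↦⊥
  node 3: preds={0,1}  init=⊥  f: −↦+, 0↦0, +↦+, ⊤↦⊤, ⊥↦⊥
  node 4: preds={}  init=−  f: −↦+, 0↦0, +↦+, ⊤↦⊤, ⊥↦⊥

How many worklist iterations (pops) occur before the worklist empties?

5

Iteration log — 5 steps:
  step 1. node 0  ⊔preds=⊥  new=⊥  stable
  step 2. node 1  ⊔preds=⊥  new=⊥  stable
  step 3. node 2  ⊔preds=−  new=+  old=⊥  +wl: 
  step 4. node 3  ⊔preds=⊥  new=⊥  stable
  step 5. node 4  ⊔preds=⊥  new=−  stable

Least fixpoint reached:
  node 0: ⊥
  node 1: ⊥
  node 2: +
  node 3: ⊥
  node 4: −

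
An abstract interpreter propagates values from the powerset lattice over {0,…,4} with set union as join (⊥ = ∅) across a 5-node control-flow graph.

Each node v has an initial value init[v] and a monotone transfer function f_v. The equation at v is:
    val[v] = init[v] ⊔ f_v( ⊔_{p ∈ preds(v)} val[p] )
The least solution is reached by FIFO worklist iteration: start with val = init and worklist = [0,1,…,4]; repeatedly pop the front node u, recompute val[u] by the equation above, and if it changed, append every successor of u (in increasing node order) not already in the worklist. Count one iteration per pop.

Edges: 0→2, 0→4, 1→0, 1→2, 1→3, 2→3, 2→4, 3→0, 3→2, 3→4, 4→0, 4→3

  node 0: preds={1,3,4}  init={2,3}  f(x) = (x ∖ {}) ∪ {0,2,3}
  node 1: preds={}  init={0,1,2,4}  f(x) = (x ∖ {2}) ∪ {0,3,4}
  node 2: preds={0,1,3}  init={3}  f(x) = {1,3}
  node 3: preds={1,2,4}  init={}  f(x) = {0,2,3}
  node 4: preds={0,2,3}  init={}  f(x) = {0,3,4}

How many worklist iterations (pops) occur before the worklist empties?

8

Worklist (8 pops):
  #1 pop 0: in={0,1,2,4} → {0,1,2,3,4} (was {2,3}); enqueue []
  #2 pop 1: in={} → {0,1,2,3,4} (was {0,1,2,4}); enqueue [0]
  #3 pop 2: in={0,1,2,3,4} → {1,3} (was {3}); enqueue []
  #4 pop 3: in={0,1,2,3,4} → {0,2,3} (was {}); enqueue [2]
  #5 pop 4: in={0,1,2,3,4} → {0,3,4} (was {}); enqueue [3]
  #6 pop 0: in={0,1,2,3,4} → {0,1,2,3,4} (no change)
  #7 pop 2: in={0,1,2,3,4} → {1,3} (no change)
  #8 pop 3: in={0,1,2,3,4} → {0,2,3} (no change)

Fixpoint:
  val[0] = {0,1,2,3,4}
  val[1] = {0,1,2,3,4}
  val[2] = {1,3}
  val[3] = {0,2,3}
  val[4] = {0,3,4}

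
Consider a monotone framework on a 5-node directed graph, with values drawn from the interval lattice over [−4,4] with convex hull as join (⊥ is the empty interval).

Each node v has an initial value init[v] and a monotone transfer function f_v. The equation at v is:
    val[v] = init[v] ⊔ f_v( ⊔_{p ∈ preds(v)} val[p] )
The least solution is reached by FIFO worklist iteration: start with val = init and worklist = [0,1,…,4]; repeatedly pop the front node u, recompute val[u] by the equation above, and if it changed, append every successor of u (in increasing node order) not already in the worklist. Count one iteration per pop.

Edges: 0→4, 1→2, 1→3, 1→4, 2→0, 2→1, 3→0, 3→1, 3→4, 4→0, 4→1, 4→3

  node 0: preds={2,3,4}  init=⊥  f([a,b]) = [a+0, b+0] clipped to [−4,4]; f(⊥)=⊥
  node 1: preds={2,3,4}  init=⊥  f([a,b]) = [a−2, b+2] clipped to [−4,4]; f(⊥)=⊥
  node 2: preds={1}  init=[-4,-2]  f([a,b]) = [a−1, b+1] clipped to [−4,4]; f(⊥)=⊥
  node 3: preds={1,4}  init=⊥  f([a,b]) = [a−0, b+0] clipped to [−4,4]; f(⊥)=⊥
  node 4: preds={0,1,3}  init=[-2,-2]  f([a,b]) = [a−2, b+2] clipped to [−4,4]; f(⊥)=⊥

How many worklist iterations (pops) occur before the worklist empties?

Iteration log — 14 steps:
  step 1. node 0  ⊔preds=[-4,-2]  new=[-4,-2]  old=⊥  +wl: 
  step 2. node 1  ⊔preds=[-4,-2]  new=[-4,0]  old=⊥  +wl: 
  step 3. node 2  ⊔preds=[-4,0]  new=[-4,1]  old=[-4,-2]  +wl: 0,1
  step 4. node 3  ⊔preds=[-4,0]  new=[-4,0]  old=⊥  +wl: 
  step 5. node 4  ⊔preds=[-4,0]  new=[-4,2]  old=[-2,-2]  +wl: 3
  step 6. node 0  ⊔preds=[-4,2]  new=[-4,2]  old=[-4,-2]  +wl: 4
  step 7. node 1  ⊔preds=[-4,2]  new=[-4,4]  old=[-4,0]  +wl: 2
  step 8. node 3  ⊔preds=[-4,4]  new=[-4,4]  old=[-4,0]  +wl: 0,1
  step 9. node 4  ⊔preds=[-4,4]  new=[-4,4]  old=[-4,2]  +wl: 3
  step 10. node 2  ⊔preds=[-4,4]  new=[-4,4]  old=[-4,1]  +wl: 
  step 11. node 0  ⊔preds=[-4,4]  new=[-4,4]  old=[-4,2]  +wl: 4
  step 12. node 1  ⊔preds=[-4,4]  new=[-4,4]  stable
  step 13. node 3  ⊔preds=[-4,4]  new=[-4,4]  stable
  step 14. node 4  ⊔preds=[-4,4]  new=[-4,4]  stable

Least fixpoint reached:
  node 0: [-4,4]
  node 1: [-4,4]
  node 2: [-4,4]
  node 3: [-4,4]
  node 4: [-4,4]

14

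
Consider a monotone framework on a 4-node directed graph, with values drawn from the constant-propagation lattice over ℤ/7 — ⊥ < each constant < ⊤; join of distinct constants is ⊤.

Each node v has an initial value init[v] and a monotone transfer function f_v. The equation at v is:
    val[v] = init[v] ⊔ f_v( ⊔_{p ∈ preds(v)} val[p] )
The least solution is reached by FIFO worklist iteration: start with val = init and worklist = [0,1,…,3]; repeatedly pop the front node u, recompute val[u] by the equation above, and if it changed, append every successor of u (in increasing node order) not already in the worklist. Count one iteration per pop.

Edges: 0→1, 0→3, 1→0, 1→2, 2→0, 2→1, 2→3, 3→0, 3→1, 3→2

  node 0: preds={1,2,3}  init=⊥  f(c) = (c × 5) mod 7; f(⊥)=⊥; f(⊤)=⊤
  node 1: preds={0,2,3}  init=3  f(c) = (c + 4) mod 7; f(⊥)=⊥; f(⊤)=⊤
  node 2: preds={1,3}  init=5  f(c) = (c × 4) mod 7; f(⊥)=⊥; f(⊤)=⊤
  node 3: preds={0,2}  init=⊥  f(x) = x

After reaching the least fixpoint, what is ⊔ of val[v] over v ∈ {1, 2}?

Iteration log — 7 steps:
  step 1. node 0  ⊔preds=⊤  new=⊤  old=⊥  +wl: 
  step 2. node 1  ⊔preds=⊤  new=⊤  old=3  +wl: 0
  step 3. node 2  ⊔preds=⊤  new=⊤  old=5  +wl: 1
  step 4. node 3  ⊔preds=⊤  new=⊤  old=⊥  +wl: 2
  step 5. node 0  ⊔preds=⊤  new=⊤  stable
  step 6. node 1  ⊔preds=⊤  new=⊤  stable
  step 7. node 2  ⊔preds=⊤  new=⊤  stable

Least fixpoint reached:
  node 0: ⊤
  node 1: ⊤
  node 2: ⊤
  node 3: ⊤

⊤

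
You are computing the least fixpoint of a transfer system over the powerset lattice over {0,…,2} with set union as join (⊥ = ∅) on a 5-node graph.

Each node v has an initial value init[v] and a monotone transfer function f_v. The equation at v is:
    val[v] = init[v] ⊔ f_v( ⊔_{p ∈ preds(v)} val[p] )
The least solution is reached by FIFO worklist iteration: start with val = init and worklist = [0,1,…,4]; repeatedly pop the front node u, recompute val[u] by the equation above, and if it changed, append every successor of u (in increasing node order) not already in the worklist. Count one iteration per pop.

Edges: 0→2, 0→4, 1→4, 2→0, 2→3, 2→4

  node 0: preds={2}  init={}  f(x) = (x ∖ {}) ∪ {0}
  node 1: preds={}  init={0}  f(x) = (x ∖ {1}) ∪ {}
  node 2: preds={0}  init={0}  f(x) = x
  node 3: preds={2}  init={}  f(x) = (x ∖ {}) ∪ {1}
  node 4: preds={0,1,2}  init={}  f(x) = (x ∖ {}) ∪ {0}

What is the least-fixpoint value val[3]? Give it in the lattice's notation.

{0,1}

Iteration log — 5 steps:
  step 1. node 0  ⊔preds={0}  new={0}  old={}  +wl: 
  step 2. node 1  ⊔preds={}  new={0}  stable
  step 3. node 2  ⊔preds={0}  new={0}  stable
  step 4. node 3  ⊔preds={0}  new={0,1}  old={}  +wl: 
  step 5. node 4  ⊔preds={0}  new={0}  old={}  +wl: 

Least fixpoint reached:
  node 0: {0}
  node 1: {0}
  node 2: {0}
  node 3: {0,1}
  node 4: {0}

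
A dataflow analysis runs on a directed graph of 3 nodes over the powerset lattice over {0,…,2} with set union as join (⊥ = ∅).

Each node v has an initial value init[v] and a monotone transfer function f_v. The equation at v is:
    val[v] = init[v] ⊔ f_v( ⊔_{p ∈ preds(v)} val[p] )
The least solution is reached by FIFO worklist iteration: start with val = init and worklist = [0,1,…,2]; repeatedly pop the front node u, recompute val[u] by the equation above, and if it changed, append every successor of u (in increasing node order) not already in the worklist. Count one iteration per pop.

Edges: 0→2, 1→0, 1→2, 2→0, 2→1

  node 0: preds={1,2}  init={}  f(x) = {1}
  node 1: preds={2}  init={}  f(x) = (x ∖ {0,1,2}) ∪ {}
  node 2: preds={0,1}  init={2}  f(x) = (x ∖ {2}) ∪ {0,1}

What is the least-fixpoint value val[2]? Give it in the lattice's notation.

Worklist (5 pops):
  #1 pop 0: in={2} → {1} (was {}); enqueue []
  #2 pop 1: in={2} → {} (no change)
  #3 pop 2: in={1} → {0,1,2} (was {2}); enqueue [0,1]
  #4 pop 0: in={0,1,2} → {1} (no change)
  #5 pop 1: in={0,1,2} → {} (no change)

Fixpoint:
  val[0] = {1}
  val[1] = {}
  val[2] = {0,1,2}

{0,1,2}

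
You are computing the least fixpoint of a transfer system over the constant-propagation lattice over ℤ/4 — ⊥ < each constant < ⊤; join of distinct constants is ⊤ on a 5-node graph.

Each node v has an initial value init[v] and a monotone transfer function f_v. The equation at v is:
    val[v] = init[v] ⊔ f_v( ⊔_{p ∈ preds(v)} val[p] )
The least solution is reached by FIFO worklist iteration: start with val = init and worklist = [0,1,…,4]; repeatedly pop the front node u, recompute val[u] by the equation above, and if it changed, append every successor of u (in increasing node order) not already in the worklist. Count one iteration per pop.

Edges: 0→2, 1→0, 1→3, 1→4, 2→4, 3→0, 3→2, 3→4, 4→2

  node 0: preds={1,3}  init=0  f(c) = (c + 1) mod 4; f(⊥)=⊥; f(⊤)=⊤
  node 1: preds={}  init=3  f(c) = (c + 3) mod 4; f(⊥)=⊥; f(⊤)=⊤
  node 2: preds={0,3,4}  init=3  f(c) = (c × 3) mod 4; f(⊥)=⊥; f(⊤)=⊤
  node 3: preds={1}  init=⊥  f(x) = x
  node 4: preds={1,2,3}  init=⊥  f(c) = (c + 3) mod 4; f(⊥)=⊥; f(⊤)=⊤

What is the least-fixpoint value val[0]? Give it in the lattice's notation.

Iteration log — 7 steps:
  step 1. node 0  ⊔preds=3  new=0  stable
  step 2. node 1  ⊔preds=⊥  new=3  stable
  step 3. node 2  ⊔preds=0  new=⊤  old=3  +wl: 
  step 4. node 3  ⊔preds=3  new=3  old=⊥  +wl: 0,2
  step 5. node 4  ⊔preds=⊤  new=⊤  old=⊥  +wl: 
  step 6. node 0  ⊔preds=3  new=0  stable
  step 7. node 2  ⊔preds=⊤  new=⊤  stable

Least fixpoint reached:
  node 0: 0
  node 1: 3
  node 2: ⊤
  node 3: 3
  node 4: ⊤

0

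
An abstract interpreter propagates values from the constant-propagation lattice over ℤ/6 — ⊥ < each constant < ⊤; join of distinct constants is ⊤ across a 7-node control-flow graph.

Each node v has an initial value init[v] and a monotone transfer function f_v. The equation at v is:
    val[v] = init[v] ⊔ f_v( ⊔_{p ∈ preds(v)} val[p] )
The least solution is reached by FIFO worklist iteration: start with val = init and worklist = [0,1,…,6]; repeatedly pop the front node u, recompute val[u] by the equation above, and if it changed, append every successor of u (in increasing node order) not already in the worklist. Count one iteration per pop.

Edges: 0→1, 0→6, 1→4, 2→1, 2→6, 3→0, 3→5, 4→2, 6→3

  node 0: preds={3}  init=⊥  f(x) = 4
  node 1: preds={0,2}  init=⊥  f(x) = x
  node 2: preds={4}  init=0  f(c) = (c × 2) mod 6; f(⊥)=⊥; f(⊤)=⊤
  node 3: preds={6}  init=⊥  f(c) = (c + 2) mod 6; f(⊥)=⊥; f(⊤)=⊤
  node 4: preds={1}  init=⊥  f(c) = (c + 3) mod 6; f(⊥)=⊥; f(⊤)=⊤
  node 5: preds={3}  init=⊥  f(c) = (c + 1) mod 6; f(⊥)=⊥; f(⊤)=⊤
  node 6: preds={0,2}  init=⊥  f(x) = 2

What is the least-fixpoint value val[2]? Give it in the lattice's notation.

Iteration log — 13 steps:
  step 1. node 0  ⊔preds=⊥  new=4  old=⊥  +wl: 
  step 2. node 1  ⊔preds=⊤  new=⊤  old=⊥  +wl: 
  step 3. node 2  ⊔preds=⊥  new=0  stable
  step 4. node 3  ⊔preds=⊥  new=⊥  stable
  step 5. node 4  ⊔preds=⊤  new=⊤  old=⊥  +wl: 2
  step 6. node 5  ⊔preds=⊥  new=⊥  stable
  step 7. node 6  ⊔preds=⊤  new=2  old=⊥  +wl: 3
  step 8. node 2  ⊔preds=⊤  new=⊤  old=0  +wl: 1,6
  step 9. node 3  ⊔preds=2  new=4  old=⊥  +wl: 0,5
  step 10. node 1  ⊔preds=⊤  new=⊤  stable
  step 11. node 6  ⊔preds=⊤  new=2  stable
  step 12. node 0  ⊔preds=4  new=4  stable
  step 13. node 5  ⊔preds=4  new=5  old=⊥  +wl: 

Least fixpoint reached:
  node 0: 4
  node 1: ⊤
  node 2: ⊤
  node 3: 4
  node 4: ⊤
  node 5: 5
  node 6: 2

⊤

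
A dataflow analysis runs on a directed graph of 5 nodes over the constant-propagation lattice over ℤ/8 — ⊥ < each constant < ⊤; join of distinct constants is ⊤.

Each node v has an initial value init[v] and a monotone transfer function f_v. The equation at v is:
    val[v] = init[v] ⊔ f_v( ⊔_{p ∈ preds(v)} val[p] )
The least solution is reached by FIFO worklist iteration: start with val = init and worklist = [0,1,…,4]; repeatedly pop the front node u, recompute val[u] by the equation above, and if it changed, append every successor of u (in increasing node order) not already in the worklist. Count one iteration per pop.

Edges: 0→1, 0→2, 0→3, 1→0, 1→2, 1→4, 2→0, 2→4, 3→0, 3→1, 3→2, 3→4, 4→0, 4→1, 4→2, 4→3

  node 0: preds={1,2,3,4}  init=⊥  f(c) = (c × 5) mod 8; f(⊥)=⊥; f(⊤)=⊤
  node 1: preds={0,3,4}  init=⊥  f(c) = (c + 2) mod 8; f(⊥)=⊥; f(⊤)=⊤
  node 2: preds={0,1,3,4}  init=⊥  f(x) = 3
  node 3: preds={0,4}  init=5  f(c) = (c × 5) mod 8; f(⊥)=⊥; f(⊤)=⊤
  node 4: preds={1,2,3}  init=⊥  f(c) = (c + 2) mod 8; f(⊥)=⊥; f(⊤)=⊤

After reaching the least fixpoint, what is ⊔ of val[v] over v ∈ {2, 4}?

Worklist (13 pops):
  #1 pop 0: in=5 → 1 (was ⊥); enqueue []
  #2 pop 1: in=⊤ → ⊤ (was ⊥); enqueue [0]
  #3 pop 2: in=⊤ → 3 (was ⊥); enqueue []
  #4 pop 3: in=1 → 5 (no change)
  #5 pop 4: in=⊤ → ⊤ (was ⊥); enqueue [1,2,3]
  #6 pop 0: in=⊤ → ⊤ (was 1); enqueue []
  #7 pop 1: in=⊤ → ⊤ (no change)
  #8 pop 2: in=⊤ → 3 (no change)
  #9 pop 3: in=⊤ → ⊤ (was 5); enqueue [0,1,2,4]
  #10 pop 0: in=⊤ → ⊤ (no change)
  #11 pop 1: in=⊤ → ⊤ (no change)
  #12 pop 2: in=⊤ → 3 (no change)
  #13 pop 4: in=⊤ → ⊤ (no change)

Fixpoint:
  val[0] = ⊤
  val[1] = ⊤
  val[2] = 3
  val[3] = ⊤
  val[4] = ⊤

⊤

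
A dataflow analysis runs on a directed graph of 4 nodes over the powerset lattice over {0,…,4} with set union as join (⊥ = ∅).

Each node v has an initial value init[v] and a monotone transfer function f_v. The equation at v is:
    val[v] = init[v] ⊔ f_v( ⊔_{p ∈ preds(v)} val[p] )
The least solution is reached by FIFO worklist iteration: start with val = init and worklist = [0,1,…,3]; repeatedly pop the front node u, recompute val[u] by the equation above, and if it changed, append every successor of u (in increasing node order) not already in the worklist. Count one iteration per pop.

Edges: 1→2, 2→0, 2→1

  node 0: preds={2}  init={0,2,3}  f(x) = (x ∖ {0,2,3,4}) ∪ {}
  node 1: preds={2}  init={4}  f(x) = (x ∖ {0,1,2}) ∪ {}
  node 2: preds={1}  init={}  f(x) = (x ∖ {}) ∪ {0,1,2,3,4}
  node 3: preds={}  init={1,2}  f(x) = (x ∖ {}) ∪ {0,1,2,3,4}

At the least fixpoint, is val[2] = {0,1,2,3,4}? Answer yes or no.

yes

Iteration log — 7 steps:
  step 1. node 0  ⊔preds={}  new={0,2,3}  stable
  step 2. node 1  ⊔preds={}  new={4}  stable
  step 3. node 2  ⊔preds={4}  new={0,1,2,3,4}  old={}  +wl: 0,1
  step 4. node 3  ⊔preds={}  new={0,1,2,3,4}  old={1,2}  +wl: 
  step 5. node 0  ⊔preds={0,1,2,3,4}  new={0,1,2,3}  old={0,2,3}  +wl: 
  step 6. node 1  ⊔preds={0,1,2,3,4}  new={3,4}  old={4}  +wl: 2
  step 7. node 2  ⊔preds={3,4}  new={0,1,2,3,4}  stable

Least fixpoint reached:
  node 0: {0,1,2,3}
  node 1: {3,4}
  node 2: {0,1,2,3,4}
  node 3: {0,1,2,3,4}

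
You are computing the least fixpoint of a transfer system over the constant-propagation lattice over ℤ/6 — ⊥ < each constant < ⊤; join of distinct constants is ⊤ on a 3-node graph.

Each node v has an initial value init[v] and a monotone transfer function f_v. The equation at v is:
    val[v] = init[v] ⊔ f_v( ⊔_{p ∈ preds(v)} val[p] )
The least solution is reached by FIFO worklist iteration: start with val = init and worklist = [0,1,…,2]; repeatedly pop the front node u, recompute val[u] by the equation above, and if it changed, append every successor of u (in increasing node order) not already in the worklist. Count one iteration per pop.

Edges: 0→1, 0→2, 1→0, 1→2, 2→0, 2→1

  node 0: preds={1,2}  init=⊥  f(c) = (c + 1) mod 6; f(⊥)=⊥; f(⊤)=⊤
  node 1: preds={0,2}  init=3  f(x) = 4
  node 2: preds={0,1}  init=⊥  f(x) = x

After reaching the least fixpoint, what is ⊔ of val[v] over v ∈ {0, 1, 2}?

⊤

Worklist (6 pops):
  #1 pop 0: in=3 → 4 (was ⊥); enqueue []
  #2 pop 1: in=4 → ⊤ (was 3); enqueue [0]
  #3 pop 2: in=⊤ → ⊤ (was ⊥); enqueue [1]
  #4 pop 0: in=⊤ → ⊤ (was 4); enqueue [2]
  #5 pop 1: in=⊤ → ⊤ (no change)
  #6 pop 2: in=⊤ → ⊤ (no change)

Fixpoint:
  val[0] = ⊤
  val[1] = ⊤
  val[2] = ⊤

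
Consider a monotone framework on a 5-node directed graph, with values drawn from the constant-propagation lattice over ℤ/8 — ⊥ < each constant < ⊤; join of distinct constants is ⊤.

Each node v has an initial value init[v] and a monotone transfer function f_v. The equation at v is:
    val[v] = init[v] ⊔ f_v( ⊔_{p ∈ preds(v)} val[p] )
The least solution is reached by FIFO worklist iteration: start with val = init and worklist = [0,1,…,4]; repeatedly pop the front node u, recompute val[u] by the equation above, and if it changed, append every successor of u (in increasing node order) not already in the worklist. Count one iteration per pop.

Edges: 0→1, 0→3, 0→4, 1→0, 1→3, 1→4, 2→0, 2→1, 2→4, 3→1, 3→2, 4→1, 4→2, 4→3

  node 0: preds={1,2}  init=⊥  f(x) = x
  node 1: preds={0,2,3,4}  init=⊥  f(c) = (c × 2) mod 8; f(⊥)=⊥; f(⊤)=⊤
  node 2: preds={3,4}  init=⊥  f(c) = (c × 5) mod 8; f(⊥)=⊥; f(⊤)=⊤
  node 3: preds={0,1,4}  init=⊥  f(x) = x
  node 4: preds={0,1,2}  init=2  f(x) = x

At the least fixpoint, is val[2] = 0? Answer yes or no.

Worklist (12 pops):
  #1 pop 0: in=⊥ → ⊥ (no change)
  #2 pop 1: in=2 → 4 (was ⊥); enqueue [0]
  #3 pop 2: in=2 → 2 (was ⊥); enqueue [1]
  #4 pop 3: in=⊤ → ⊤ (was ⊥); enqueue [2]
  #5 pop 4: in=⊤ → ⊤ (was 2); enqueue [3]
  #6 pop 0: in=⊤ → ⊤ (was ⊥); enqueue [4]
  #7 pop 1: in=⊤ → ⊤ (was 4); enqueue [0]
  #8 pop 2: in=⊤ → ⊤ (was 2); enqueue [1]
  #9 pop 3: in=⊤ → ⊤ (no change)
  #10 pop 4: in=⊤ → ⊤ (no change)
  #11 pop 0: in=⊤ → ⊤ (no change)
  #12 pop 1: in=⊤ → ⊤ (no change)

Fixpoint:
  val[0] = ⊤
  val[1] = ⊤
  val[2] = ⊤
  val[3] = ⊤
  val[4] = ⊤

no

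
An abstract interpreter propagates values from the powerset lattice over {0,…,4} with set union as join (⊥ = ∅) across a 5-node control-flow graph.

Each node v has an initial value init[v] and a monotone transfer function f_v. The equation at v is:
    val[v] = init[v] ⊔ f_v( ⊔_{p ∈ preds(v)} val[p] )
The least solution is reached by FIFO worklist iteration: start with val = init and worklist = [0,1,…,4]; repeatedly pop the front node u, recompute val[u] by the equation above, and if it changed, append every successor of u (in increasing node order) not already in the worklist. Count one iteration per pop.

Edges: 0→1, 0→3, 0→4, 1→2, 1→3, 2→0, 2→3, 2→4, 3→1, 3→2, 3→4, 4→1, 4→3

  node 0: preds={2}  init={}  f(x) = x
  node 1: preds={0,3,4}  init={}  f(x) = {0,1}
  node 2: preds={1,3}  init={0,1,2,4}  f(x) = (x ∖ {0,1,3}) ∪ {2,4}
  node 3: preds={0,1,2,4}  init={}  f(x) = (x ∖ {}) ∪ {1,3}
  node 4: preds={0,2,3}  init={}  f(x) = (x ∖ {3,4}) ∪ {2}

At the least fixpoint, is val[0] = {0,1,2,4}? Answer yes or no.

yes

Iteration log — 8 steps:
  step 1. node 0  ⊔preds={0,1,2,4}  new={0,1,2,4}  old={}  +wl: 
  step 2. node 1  ⊔preds={0,1,2,4}  new={0,1}  old={}  +wl: 
  step 3. node 2  ⊔preds={0,1}  new={0,1,2,4}  stable
  step 4. node 3  ⊔preds={0,1,2,4}  new={0,1,2,3,4}  old={}  +wl: 1,2
  step 5. node 4  ⊔preds={0,1,2,3,4}  new={0,1,2}  old={}  +wl: 3
  step 6. node 1  ⊔preds={0,1,2,3,4}  new={0,1}  stable
  step 7. node 2  ⊔preds={0,1,2,3,4}  new={0,1,2,4}  stable
  step 8. node 3  ⊔preds={0,1,2,4}  new={0,1,2,3,4}  stable

Least fixpoint reached:
  node 0: {0,1,2,4}
  node 1: {0,1}
  node 2: {0,1,2,4}
  node 3: {0,1,2,3,4}
  node 4: {0,1,2}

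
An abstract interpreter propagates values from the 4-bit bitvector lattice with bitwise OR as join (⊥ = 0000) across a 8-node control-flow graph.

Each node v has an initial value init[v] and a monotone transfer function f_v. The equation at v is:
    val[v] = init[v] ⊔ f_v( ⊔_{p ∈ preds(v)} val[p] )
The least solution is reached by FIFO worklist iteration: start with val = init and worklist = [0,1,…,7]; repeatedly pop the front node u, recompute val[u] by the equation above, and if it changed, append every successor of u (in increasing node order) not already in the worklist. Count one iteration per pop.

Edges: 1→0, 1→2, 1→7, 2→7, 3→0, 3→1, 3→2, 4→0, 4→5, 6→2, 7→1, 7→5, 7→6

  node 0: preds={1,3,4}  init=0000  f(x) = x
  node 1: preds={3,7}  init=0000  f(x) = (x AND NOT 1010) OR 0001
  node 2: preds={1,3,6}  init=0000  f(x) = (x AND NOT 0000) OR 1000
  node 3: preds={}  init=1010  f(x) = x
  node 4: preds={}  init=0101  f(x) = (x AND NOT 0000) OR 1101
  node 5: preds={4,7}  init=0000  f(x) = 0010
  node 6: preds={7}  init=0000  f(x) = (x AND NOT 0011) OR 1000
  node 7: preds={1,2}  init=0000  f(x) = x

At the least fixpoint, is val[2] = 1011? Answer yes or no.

yes

Worklist (13 pops):
  #1 pop 0: in=1111 → 1111 (was 0000); enqueue []
  #2 pop 1: in=1010 → 0001 (was 0000); enqueue [0]
  #3 pop 2: in=1011 → 1011 (was 0000); enqueue []
  #4 pop 3: in=0000 → 1010 (no change)
  #5 pop 4: in=0000 → 1101 (was 0101); enqueue []
  #6 pop 5: in=1101 → 0010 (was 0000); enqueue []
  #7 pop 6: in=0000 → 1000 (was 0000); enqueue [2]
  #8 pop 7: in=1011 → 1011 (was 0000); enqueue [1,5,6]
  #9 pop 0: in=1111 → 1111 (no change)
  #10 pop 2: in=1011 → 1011 (no change)
  #11 pop 1: in=1011 → 0001 (no change)
  #12 pop 5: in=1111 → 0010 (no change)
  #13 pop 6: in=1011 → 1000 (no change)

Fixpoint:
  val[0] = 1111
  val[1] = 0001
  val[2] = 1011
  val[3] = 1010
  val[4] = 1101
  val[5] = 0010
  val[6] = 1000
  val[7] = 1011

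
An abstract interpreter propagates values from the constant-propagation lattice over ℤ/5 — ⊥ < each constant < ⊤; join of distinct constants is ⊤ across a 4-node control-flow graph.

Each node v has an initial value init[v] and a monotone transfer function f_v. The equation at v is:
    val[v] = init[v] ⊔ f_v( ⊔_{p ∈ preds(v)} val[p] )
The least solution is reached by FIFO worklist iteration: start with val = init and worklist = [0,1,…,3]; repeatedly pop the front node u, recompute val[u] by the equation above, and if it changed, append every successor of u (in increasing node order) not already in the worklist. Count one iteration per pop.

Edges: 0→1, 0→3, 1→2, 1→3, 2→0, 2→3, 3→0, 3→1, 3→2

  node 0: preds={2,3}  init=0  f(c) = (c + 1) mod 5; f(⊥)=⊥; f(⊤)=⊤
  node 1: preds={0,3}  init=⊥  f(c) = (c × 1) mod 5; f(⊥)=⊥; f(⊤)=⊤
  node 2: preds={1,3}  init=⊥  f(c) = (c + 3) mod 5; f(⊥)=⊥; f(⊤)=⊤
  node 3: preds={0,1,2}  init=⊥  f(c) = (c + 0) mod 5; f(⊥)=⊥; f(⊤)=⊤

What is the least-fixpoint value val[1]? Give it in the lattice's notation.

⊤

Worklist (9 pops):
  #1 pop 0: in=⊥ → 0 (no change)
  #2 pop 1: in=0 → 0 (was ⊥); enqueue []
  #3 pop 2: in=0 → 3 (was ⊥); enqueue [0]
  #4 pop 3: in=⊤ → ⊤ (was ⊥); enqueue [1,2]
  #5 pop 0: in=⊤ → ⊤ (was 0); enqueue [3]
  #6 pop 1: in=⊤ → ⊤ (was 0); enqueue []
  #7 pop 2: in=⊤ → ⊤ (was 3); enqueue [0]
  #8 pop 3: in=⊤ → ⊤ (no change)
  #9 pop 0: in=⊤ → ⊤ (no change)

Fixpoint:
  val[0] = ⊤
  val[1] = ⊤
  val[2] = ⊤
  val[3] = ⊤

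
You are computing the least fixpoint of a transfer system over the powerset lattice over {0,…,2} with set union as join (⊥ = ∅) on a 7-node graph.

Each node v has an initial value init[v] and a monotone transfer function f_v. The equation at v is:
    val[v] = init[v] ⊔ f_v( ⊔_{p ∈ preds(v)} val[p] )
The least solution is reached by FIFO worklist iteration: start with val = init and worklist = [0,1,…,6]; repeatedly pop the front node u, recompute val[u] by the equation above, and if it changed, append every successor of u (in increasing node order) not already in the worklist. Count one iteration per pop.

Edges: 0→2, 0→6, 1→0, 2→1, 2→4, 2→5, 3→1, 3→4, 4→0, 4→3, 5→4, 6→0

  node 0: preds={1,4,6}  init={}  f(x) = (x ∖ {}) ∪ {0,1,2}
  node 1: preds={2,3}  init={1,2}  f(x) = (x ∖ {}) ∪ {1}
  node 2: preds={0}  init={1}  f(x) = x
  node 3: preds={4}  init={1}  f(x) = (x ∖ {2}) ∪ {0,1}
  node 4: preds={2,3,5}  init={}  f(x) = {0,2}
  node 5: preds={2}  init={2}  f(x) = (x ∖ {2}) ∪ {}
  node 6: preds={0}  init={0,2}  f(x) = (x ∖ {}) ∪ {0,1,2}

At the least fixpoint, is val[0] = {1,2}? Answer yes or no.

Worklist (11 pops):
  #1 pop 0: in={0,1,2} → {0,1,2} (was {}); enqueue []
  #2 pop 1: in={1} → {1,2} (no change)
  #3 pop 2: in={0,1,2} → {0,1,2} (was {1}); enqueue [1]
  #4 pop 3: in={} → {0,1} (was {1}); enqueue []
  #5 pop 4: in={0,1,2} → {0,2} (was {}); enqueue [0,3]
  #6 pop 5: in={0,1,2} → {0,1,2} (was {2}); enqueue [4]
  #7 pop 6: in={0,1,2} → {0,1,2} (was {0,2}); enqueue []
  #8 pop 1: in={0,1,2} → {0,1,2} (was {1,2}); enqueue []
  #9 pop 0: in={0,1,2} → {0,1,2} (no change)
  #10 pop 3: in={0,2} → {0,1} (no change)
  #11 pop 4: in={0,1,2} → {0,2} (no change)

Fixpoint:
  val[0] = {0,1,2}
  val[1] = {0,1,2}
  val[2] = {0,1,2}
  val[3] = {0,1}
  val[4] = {0,2}
  val[5] = {0,1,2}
  val[6] = {0,1,2}

no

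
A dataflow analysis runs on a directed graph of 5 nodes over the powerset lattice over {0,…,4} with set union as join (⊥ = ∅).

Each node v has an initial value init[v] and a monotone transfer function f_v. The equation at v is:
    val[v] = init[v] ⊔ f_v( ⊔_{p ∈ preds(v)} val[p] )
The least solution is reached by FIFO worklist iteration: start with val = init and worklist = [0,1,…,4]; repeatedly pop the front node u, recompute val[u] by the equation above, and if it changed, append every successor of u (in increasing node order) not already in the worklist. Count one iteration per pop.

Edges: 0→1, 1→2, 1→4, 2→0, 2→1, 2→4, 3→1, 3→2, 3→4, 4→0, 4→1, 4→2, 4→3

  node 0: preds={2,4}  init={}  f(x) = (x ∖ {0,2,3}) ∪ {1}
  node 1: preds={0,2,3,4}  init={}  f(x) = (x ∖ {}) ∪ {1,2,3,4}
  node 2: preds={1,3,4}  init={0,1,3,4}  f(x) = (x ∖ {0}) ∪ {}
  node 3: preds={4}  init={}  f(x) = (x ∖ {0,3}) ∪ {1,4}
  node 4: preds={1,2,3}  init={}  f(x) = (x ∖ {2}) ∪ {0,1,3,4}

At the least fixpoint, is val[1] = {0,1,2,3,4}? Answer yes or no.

Iteration log — 9 steps:
  step 1. node 0  ⊔preds={0,1,3,4}  new={1,4}  old={}  +wl: 
  step 2. node 1  ⊔preds={0,1,3,4}  new={0,1,2,3,4}  old={}  +wl: 
  step 3. node 2  ⊔preds={0,1,2,3,4}  new={0,1,2,3,4}  old={0,1,3,4}  +wl: 0,1
  step 4. node 3  ⊔preds={}  new={1,4}  old={}  +wl: 2
  step 5. node 4  ⊔preds={0,1,2,3,4}  new={0,1,3,4}  old={}  +wl: 3
  step 6. node 0  ⊔preds={0,1,2,3,4}  new={1,4}  stable
  step 7. node 1  ⊔preds={0,1,2,3,4}  new={0,1,2,3,4}  stable
  step 8. node 2  ⊔preds={0,1,2,3,4}  new={0,1,2,3,4}  stable
  step 9. node 3  ⊔preds={0,1,3,4}  new={1,4}  stable

Least fixpoint reached:
  node 0: {1,4}
  node 1: {0,1,2,3,4}
  node 2: {0,1,2,3,4}
  node 3: {1,4}
  node 4: {0,1,3,4}

yes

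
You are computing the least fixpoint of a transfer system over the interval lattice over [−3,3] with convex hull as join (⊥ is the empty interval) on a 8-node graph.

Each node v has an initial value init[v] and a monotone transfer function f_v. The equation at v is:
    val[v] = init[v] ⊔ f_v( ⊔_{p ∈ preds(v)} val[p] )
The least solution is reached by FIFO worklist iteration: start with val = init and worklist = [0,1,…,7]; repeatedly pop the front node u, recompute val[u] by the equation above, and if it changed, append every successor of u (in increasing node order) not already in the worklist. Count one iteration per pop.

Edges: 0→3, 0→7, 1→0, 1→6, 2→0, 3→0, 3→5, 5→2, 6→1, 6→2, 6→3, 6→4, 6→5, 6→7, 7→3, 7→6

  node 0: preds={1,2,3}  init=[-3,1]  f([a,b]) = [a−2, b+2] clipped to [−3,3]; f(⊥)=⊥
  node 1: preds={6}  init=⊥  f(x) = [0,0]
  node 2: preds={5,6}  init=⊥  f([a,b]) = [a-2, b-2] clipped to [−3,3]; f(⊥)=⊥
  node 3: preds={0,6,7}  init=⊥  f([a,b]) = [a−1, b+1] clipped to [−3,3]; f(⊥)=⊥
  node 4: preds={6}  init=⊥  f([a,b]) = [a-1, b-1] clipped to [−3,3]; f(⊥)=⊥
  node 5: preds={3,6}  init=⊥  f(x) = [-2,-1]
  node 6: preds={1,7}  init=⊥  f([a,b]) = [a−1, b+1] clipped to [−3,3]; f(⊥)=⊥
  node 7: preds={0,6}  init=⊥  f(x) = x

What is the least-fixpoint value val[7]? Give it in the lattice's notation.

[-3,3]

Trace (31 dequeues):
  [1] u=0 | in ⊥ | out [-3,1] | ==
  [2] u=1 | in ⊥ | out [0,0] | prev ⊥ | push {0}
  [3] u=2 | in ⊥ | out ⊥ | ==
  [4] u=3 | in [-3,1] | out [-3,2] | prev ⊥ | push {}
  [5] u=4 | in ⊥ | out ⊥ | ==
  [6] u=5 | in [-3,2] | out [-2,-1] | prev ⊥ | push {2}
  [7] u=6 | in [0,0] | out [-1,1] | prev ⊥ | push {1,3,4,5}
  [8] u=7 | in [-3,1] | out [-3,1] | prev ⊥ | push {6}
  [9] u=0 | in [-3,2] | out [-3,3] | prev [-3,1] | push {7}
  [10] u=2 | in [-2,1] | out [-3,-1] | prev ⊥ | push {0}
  [11] u=1 | in [-1,1] | out [0,0] | ==
  [12] u=3 | in [-3,3] | out [-3,3] | prev [-3,2] | push {}
  [13] u=4 | in [-1,1] | out [-2,0] | prev ⊥ | push {}
  [14] u=5 | in [-3,3] | out [-2,-1] | ==
  [15] u=6 | in [-3,1] | out [-3,2] | prev [-1,1] | push {1,2,3,4,5}
  [16] u=7 | in [-3,3] | out [-3,3] | prev [-3,1] | push {6}
  [17] u=0 | in [-3,3] | out [-3,3] | ==
  [18] u=1 | in [-3,2] | out [0,0] | ==
  [19] u=2 | in [-3,2] | out [-3,0] | prev [-3,-1] | push {0}
  [20] u=3 | in [-3,3] | out [-3,3] | ==
  [21] u=4 | in [-3,2] | out [-3,1] | prev [-2,0] | push {}
  [22] u=5 | in [-3,3] | out [-2,-1] | ==
  [23] u=6 | in [-3,3] | out [-3,3] | prev [-3,2] | push {1,2,3,4,5,7}
  [24] u=0 | in [-3,3] | out [-3,3] | ==
  [25] u=1 | in [-3,3] | out [0,0] | ==
  [26] u=2 | in [-3,3] | out [-3,1] | prev [-3,0] | push {0}
  [27] u=3 | in [-3,3] | out [-3,3] | ==
  [28] u=4 | in [-3,3] | out [-3,2] | prev [-3,1] | push {}
  [29] u=5 | in [-3,3] | out [-2,-1] | ==
  [30] u=7 | in [-3,3] | out [-3,3] | ==
  [31] u=0 | in [-3,3] | out [-3,3] | ==

Converged values:
  [0] [-3,3]
  [1] [0,0]
  [2] [-3,1]
  [3] [-3,3]
  [4] [-3,2]
  [5] [-2,-1]
  [6] [-3,3]
  [7] [-3,3]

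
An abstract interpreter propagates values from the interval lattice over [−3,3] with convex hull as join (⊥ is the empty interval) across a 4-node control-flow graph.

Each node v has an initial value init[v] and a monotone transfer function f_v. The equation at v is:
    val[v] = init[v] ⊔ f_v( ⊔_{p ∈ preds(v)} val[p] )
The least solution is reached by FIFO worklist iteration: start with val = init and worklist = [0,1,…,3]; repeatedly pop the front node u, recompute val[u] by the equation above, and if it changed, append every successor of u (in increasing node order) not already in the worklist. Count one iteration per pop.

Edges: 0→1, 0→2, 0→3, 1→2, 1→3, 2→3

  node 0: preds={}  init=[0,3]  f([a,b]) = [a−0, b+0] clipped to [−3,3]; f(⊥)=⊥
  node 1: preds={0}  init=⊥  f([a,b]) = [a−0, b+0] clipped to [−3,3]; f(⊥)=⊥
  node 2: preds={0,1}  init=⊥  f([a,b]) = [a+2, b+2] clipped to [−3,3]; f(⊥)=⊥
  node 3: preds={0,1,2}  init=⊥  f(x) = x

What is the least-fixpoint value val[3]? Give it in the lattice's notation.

[0,3]

Worklist (4 pops):
  #1 pop 0: in=⊥ → [0,3] (no change)
  #2 pop 1: in=[0,3] → [0,3] (was ⊥); enqueue []
  #3 pop 2: in=[0,3] → [2,3] (was ⊥); enqueue []
  #4 pop 3: in=[0,3] → [0,3] (was ⊥); enqueue []

Fixpoint:
  val[0] = [0,3]
  val[1] = [0,3]
  val[2] = [2,3]
  val[3] = [0,3]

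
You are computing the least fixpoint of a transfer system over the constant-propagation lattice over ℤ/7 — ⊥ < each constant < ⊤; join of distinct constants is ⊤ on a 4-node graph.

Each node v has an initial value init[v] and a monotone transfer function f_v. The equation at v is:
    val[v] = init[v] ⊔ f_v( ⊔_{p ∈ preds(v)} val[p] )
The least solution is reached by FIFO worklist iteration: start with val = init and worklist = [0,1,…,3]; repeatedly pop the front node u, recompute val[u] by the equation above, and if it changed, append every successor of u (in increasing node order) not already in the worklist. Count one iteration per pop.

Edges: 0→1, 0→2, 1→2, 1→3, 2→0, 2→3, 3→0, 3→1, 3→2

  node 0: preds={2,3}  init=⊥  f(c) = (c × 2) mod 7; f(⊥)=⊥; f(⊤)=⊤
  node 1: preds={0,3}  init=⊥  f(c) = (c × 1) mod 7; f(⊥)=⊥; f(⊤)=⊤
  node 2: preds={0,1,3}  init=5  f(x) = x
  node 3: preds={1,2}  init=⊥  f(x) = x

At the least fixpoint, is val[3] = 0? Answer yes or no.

no

Worklist (8 pops):
  #1 pop 0: in=5 → 3 (was ⊥); enqueue []
  #2 pop 1: in=3 → 3 (was ⊥); enqueue []
  #3 pop 2: in=3 → ⊤ (was 5); enqueue [0]
  #4 pop 3: in=⊤ → ⊤ (was ⊥); enqueue [1,2]
  #5 pop 0: in=⊤ → ⊤ (was 3); enqueue []
  #6 pop 1: in=⊤ → ⊤ (was 3); enqueue [3]
  #7 pop 2: in=⊤ → ⊤ (no change)
  #8 pop 3: in=⊤ → ⊤ (no change)

Fixpoint:
  val[0] = ⊤
  val[1] = ⊤
  val[2] = ⊤
  val[3] = ⊤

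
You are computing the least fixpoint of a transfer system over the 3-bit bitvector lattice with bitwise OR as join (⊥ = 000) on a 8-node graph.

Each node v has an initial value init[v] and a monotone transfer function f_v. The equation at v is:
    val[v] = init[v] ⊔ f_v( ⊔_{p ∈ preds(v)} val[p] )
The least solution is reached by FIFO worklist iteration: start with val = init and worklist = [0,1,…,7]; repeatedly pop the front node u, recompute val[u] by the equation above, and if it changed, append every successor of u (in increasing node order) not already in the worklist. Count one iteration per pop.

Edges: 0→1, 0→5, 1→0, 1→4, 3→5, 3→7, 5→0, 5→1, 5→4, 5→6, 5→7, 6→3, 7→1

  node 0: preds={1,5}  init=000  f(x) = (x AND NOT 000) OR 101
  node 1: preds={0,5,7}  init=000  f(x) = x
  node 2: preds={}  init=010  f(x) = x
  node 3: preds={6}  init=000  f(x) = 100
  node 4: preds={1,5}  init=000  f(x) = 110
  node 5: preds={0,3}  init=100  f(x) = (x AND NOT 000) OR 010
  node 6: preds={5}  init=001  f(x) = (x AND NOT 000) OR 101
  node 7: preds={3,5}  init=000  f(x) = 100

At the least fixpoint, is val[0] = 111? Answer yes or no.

Worklist (14 pops):
  #1 pop 0: in=100 → 101 (was 000); enqueue []
  #2 pop 1: in=101 → 101 (was 000); enqueue [0]
  #3 pop 2: in=000 → 010 (no change)
  #4 pop 3: in=001 → 100 (was 000); enqueue []
  #5 pop 4: in=101 → 110 (was 000); enqueue []
  #6 pop 5: in=101 → 111 (was 100); enqueue [1,4]
  #7 pop 6: in=111 → 111 (was 001); enqueue [3]
  #8 pop 7: in=111 → 100 (was 000); enqueue []
  #9 pop 0: in=111 → 111 (was 101); enqueue [5]
  #10 pop 1: in=111 → 111 (was 101); enqueue [0]
  #11 pop 4: in=111 → 110 (no change)
  #12 pop 3: in=111 → 100 (no change)
  #13 pop 5: in=111 → 111 (no change)
  #14 pop 0: in=111 → 111 (no change)

Fixpoint:
  val[0] = 111
  val[1] = 111
  val[2] = 010
  val[3] = 100
  val[4] = 110
  val[5] = 111
  val[6] = 111
  val[7] = 100

yes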